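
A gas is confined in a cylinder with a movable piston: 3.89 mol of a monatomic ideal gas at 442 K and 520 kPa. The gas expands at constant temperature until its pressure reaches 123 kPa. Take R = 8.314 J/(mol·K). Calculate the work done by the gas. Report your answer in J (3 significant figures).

W ≈ 20600 J

Isothermal process: W = nRT ln(V₂/V₁) = nRT ln(P₁/P₂).
W = (3.89)(8.314)(442) × ln(520/123)
  = 14295 × ln(4.228) = 14295 × 1.442
W_by_gas = 20608 J.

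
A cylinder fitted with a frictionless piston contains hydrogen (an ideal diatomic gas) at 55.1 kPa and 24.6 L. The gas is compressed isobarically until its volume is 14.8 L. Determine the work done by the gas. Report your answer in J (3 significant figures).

W ≈ -540 J

Isobaric: W = P ΔV.
W = (55.1 kPa)(14.8 − 24.6 L) = (55.1)(-9.8) = -540 J.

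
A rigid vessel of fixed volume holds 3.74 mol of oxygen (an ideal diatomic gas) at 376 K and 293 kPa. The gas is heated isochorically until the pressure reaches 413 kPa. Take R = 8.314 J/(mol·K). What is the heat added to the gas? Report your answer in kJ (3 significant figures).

Q ≈ 12.0 kJ

Constant volume ⇒ W = 0, so Q = ΔU = nCᵥΔT with Cᵥ = 5R/2 = 20.79 J/(mol·K).
At constant V, T₂/T₁ = P₂/P₁ ⇒ ΔT = T₁(P₂/P₁ − 1) = 376·(413/293 − 1) = 154 K.
ΔU = (3.74)(20.79)(154) = 11971 J.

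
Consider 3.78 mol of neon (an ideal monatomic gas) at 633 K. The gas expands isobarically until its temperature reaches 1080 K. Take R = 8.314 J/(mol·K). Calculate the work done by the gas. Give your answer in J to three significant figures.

Isobaric: W = P ΔV = nR ΔT.
W = (3.78)(8.314)(1080 − 633) = 14048 J.

W ≈ 14000 J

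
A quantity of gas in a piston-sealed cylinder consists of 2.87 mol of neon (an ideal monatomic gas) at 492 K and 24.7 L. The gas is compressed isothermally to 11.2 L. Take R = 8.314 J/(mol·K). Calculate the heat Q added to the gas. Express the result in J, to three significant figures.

Isothermal ⇒ ΔU = 0, so Q = W = nRT ln(V₂/V₁).
Q = (2.87)(8.314)(492) ln(11.2/24.7) = 11740 × -0.7909 = -9285 J.

Q ≈ -9280 J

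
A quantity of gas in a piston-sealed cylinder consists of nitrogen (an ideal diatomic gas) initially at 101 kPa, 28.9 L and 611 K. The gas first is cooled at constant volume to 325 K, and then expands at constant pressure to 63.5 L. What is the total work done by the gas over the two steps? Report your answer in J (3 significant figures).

Step 1 (isochoric): W = 0 (constant volume).
After step 1: P = 53.72 kPa (V unchanged).
Step 2 (isobaric): W = PΔV = (53.72 kPa)(63.5 − 28.9 L) = 1859 J.
W_total = 0 + 1859 = 1859 J.

W_total ≈ 1860 J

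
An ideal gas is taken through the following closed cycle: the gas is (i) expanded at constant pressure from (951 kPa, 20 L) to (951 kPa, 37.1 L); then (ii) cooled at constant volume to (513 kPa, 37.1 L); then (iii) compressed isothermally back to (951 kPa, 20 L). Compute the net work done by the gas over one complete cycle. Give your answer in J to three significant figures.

Leg (i): W = PΔV = (951)(37.1 − 20) = 16262 J.
Leg (ii): W = 0.
Leg (iii): W = PᵢVᵢ ln(V_f/Vᵢ) = (19032) ln(20/37.1) = -11760 J.
W_net = 16262 − 11760 = 4502 J.

W_net ≈ 4500 J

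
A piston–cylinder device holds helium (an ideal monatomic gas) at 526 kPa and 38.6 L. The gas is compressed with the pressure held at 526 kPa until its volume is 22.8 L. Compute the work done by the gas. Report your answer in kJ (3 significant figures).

W ≈ -8.31 kJ

Isobaric: W = P ΔV.
W = (526 kPa)(22.8 − 38.6 L) = (526)(-15.8) = -8311 J.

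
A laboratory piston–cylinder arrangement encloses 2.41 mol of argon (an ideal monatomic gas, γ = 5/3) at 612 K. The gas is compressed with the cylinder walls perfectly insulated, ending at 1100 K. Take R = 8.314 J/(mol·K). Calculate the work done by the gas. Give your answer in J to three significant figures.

Adiabatic ⇒ Q = 0, so W_by = −ΔU = nCᵥ(T₁ − T₂).
Cᵥ = 3R/2 = 12.47 J/(mol·K).
W = (2.41)(12.47)(612 − 1100) = -14667 J.

W ≈ -14700 J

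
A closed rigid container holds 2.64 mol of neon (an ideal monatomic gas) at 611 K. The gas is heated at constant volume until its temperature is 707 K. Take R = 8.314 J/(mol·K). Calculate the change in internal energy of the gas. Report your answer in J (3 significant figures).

Constant volume ⇒ W = 0, so Q = ΔU = nCᵥΔT with Cᵥ = 3R/2 = 12.47 J/(mol·K).
ΔU = (2.64)(12.47)(707 − 611) = 3161 J.

ΔU ≈ 3160 J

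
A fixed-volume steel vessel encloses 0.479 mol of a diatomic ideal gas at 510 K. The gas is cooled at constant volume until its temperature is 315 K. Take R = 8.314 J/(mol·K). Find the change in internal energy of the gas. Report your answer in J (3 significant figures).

Constant volume ⇒ W = 0, so Q = ΔU = nCᵥΔT with Cᵥ = 5R/2 = 20.79 J/(mol·K).
ΔU = (0.479)(20.79)(315 − 510) = -1941 J.

ΔU ≈ -1940 J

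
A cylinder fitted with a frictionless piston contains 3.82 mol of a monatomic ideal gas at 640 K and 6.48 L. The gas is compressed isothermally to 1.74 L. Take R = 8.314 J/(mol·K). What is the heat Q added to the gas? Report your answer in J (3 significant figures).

Isothermal ⇒ ΔU = 0, so Q = W = nRT ln(V₂/V₁).
Q = (3.82)(8.314)(640) ln(1.74/6.48) = 20326 × -1.315 = -26725 J.

Q ≈ -26700 J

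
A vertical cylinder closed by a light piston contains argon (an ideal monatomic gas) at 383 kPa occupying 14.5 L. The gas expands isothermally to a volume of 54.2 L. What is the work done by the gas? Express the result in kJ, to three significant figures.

W ≈ 7.32 kJ

Isothermal: W = nRT ln(V₂/V₁) = P₁V₁ ln(V₂/V₁).
P₁V₁ = (383 kPa)(14.5 L) = 5554 J.
W = 5554 × ln(54.2/14.5) = 5554 × 1.319
W_by_gas = 7322 J.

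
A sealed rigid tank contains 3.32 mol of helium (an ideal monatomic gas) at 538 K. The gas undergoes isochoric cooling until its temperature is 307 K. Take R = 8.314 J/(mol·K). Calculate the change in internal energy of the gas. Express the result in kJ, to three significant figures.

Constant volume ⇒ W = 0, so Q = ΔU = nCᵥΔT with Cᵥ = 3R/2 = 12.47 J/(mol·K).
ΔU = (3.32)(12.47)(307 − 538) = -9564 J.

ΔU ≈ -9.56 kJ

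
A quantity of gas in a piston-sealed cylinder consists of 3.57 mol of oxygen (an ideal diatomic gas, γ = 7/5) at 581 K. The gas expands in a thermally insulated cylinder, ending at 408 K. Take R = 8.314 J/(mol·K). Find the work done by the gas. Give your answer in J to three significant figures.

Adiabatic ⇒ Q = 0, so W_by = −ΔU = nCᵥ(T₁ − T₂).
Cᵥ = 5R/2 = 20.79 J/(mol·K).
W = (3.57)(20.79)(581 − 408) = 12837 J.

W ≈ 12800 J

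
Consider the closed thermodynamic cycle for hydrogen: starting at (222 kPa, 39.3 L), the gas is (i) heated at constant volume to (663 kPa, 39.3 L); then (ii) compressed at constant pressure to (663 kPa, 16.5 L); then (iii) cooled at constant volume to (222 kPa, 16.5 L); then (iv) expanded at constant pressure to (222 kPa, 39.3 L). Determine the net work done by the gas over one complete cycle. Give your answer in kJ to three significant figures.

Constant-volume legs do no work.
W(ii) = (663)(16.5 − 39.3) = -15116 J; W(iv) = (222)(39.3 − 16.5) = 5062 J.
W_net = -15116 + 5062 = -10055 J (the counter-clockwise enclosed area).

W_net ≈ -10.1 kJ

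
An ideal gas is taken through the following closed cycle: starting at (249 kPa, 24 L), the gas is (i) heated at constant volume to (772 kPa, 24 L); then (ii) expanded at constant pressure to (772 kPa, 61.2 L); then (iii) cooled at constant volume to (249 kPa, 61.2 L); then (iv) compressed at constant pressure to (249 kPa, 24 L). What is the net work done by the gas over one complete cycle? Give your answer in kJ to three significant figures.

Constant-volume legs do no work.
W(ii) = (772)(61.2 − 24) = 28718 J; W(iv) = (249)(24 − 61.2) = -9263 J.
W_net = 28718 − 9263 = 19456 J (the clockwise enclosed area).

W_net ≈ 19.5 kJ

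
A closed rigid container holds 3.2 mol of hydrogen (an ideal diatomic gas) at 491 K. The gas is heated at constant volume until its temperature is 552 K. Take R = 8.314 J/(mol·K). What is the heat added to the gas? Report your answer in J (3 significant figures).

Q ≈ 4060 J

Constant volume ⇒ W = 0, so Q = ΔU = nCᵥΔT with Cᵥ = 5R/2 = 20.79 J/(mol·K).
ΔU = (3.2)(20.79)(552 − 491) = 4057 J.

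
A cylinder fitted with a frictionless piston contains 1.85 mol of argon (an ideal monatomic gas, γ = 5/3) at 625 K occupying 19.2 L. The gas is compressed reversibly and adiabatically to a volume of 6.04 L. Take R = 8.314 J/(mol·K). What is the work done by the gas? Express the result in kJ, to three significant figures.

W ≈ -16.8 kJ

Adiabatic: TV^(γ−1) = const with γ = 5/3.
T₂ = T₁ (V₁/V₂)^(γ−1) = 625 × (19.2/6.04)^0.667 = 625 × 2.162 = 1351 K.
W_by = nCᵥ(T₁ − T₂) = (1.85)(12.47)(625 − 1351) = -16755 J.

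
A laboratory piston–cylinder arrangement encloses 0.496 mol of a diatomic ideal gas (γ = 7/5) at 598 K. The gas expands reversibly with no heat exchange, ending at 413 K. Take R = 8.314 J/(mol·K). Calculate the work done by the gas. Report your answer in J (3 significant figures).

W ≈ 1910 J

Adiabatic ⇒ Q = 0, so W_by = −ΔU = nCᵥ(T₁ − T₂).
Cᵥ = 5R/2 = 20.79 J/(mol·K).
W = (0.496)(20.79)(598 − 413) = 1907 J.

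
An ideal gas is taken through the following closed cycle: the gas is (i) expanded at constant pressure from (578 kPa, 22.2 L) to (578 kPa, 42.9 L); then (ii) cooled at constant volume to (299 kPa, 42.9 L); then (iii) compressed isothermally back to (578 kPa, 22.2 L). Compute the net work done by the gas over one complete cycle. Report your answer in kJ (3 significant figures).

Leg (i): W = PΔV = (578)(42.9 − 22.2) = 11965 J.
Leg (ii): W = 0.
Leg (iii): W = PᵢVᵢ ln(V_f/Vᵢ) = (12827) ln(22.2/42.9) = -8450 J.
W_net = 11965 − 8450 = 3514 J.

W_net ≈ 3.51 kJ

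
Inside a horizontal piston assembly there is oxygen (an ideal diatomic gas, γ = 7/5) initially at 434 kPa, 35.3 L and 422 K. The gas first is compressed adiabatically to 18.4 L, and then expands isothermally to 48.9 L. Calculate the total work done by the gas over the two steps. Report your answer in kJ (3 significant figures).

Step 1 (adiabatic): W = (P₁V₁ − P₂V₂)/(γ−1) = (15320 − 19881)/0.4 = -11403 J.
After step 1: P = 1081 kPa, V = 18.4 L, T = 547.6 K.
Step 2 (isothermal): W = P₁V₁ ln(V₂/V₁) = (19881) ln(48.9/18.4) = 19433 J.
W_total = -11403 + 19433 = 8030 J.

W_total ≈ 8.03 kJ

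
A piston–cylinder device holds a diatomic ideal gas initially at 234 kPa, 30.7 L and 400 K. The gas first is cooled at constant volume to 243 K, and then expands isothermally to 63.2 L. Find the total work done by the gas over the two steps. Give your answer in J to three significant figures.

Step 1 (isochoric): W = 0 (constant volume).
After step 1: P = 142.2 kPa (V unchanged).
Step 2 (isothermal): W = P₁V₁ ln(V₂/V₁) = (4364) ln(63.2/30.7) = 3151 J.
W_total = 0 + 3151 = 3151 J.

W_total ≈ 3150 J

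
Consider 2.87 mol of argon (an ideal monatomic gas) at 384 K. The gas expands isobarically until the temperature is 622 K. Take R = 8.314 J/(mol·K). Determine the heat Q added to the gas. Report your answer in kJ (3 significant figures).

Isobaric: W = nRΔT = (2.87)(8.314)(238) = 5679 J.
ΔU = nCᵥΔT with Cᵥ = 3R/2: ΔU = (2.87)(12.47)(238) = 8518 J.
Q = ΔU + W = 8518 + 5679 = 14197 J.

Q ≈ 14.2 kJ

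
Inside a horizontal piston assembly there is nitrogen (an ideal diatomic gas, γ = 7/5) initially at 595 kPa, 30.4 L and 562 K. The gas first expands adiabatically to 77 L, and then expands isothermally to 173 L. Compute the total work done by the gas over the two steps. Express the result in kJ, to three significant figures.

W_total ≈ 24.1 kJ

Step 1 (adiabatic): W = (P₁V₁ − P₂V₂)/(γ−1) = (18088 − 12472)/0.4 = 14039 J.
After step 1: P = 162 kPa, V = 77 L, T = 387.5 K.
Step 2 (isothermal): W = P₁V₁ ln(V₂/V₁) = (12472) ln(173/77) = 10096 J.
W_total = 14039 + 10096 = 24136 J.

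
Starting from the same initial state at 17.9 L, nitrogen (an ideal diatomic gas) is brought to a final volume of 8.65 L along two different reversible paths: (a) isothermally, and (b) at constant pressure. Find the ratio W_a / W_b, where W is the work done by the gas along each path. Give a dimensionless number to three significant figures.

W_a / W_b ≈ 1.41

Path (a) isothermal: W = P₁V₁ ln(V₂/V₁) → W_a/(P₁V₁) = -0.7272.
Path (b) isobaric: W = P₁(V₂ − V₁) → W_b/(P₁V₁) = -0.5168.
W_a / W_b = -0.7272 / -0.5168 = 1.407.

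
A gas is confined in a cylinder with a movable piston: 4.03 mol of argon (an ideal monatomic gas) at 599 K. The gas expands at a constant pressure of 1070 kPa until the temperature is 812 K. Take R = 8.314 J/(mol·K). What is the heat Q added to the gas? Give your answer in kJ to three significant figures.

Isobaric: W = nRΔT = (4.03)(8.314)(213) = 7137 J.
ΔU = nCᵥΔT with Cᵥ = 3R/2: ΔU = (4.03)(12.47)(213) = 10705 J.
Q = ΔU + W = 10705 + 7137 = 17842 J.

Q ≈ 17.8 kJ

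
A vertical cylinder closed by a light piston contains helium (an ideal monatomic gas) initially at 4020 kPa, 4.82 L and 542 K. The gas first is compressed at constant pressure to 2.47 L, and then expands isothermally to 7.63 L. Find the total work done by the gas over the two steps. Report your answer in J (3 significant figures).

W_total ≈ 1750 J

Step 1 (isobaric): W = PΔV = (4020 kPa)(2.47 − 4.82 L) = -9447 J.
After step 1: P = 4020 kPa, V = 2.47 L, T = 277.7 K.
Step 2 (isothermal): W = P₁V₁ ln(V₂/V₁) = (9929) ln(7.63/2.47) = 11199 J.
W_total = -9447 + 11199 = 1752 J.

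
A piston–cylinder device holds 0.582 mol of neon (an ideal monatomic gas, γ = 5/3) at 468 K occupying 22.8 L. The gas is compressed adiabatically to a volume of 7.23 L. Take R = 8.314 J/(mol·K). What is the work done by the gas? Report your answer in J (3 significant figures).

W ≈ -3910 J

Adiabatic: TV^(γ−1) = const with γ = 5/3.
T₂ = T₁ (V₁/V₂)^(γ−1) = 468 × (22.8/7.23)^0.667 = 468 × 2.15 = 1006 K.
W_by = nCᵥ(T₁ − T₂) = (0.582)(12.47)(468 − 1006) = -3908 J.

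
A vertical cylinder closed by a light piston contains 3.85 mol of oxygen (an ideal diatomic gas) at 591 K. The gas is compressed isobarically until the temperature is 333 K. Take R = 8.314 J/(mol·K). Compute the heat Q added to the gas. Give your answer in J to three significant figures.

Q ≈ -28900 J

Isobaric: W = nRΔT = (3.85)(8.314)(-258) = -8258 J.
ΔU = nCᵥΔT with Cᵥ = 5R/2: ΔU = (3.85)(20.79)(-258) = -20646 J.
Q = ΔU + W = -20646 − 8258 = -28904 J.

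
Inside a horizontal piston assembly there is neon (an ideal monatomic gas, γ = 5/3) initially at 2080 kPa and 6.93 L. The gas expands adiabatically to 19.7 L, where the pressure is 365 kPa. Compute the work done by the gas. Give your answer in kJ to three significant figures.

W ≈ 10.8 kJ

Adiabatic: W = (P₁V₁ − P₂V₂)/(γ − 1) with γ = 5/3.
P₁V₁ = 14414 J, P₂V₂ = 7190 J.
W = (14414 − 7190) / 0.6667 = 10836 J.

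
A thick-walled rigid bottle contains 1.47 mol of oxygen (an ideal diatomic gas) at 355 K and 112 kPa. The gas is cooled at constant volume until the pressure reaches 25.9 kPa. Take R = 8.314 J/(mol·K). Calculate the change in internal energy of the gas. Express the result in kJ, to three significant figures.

ΔU ≈ -8.34 kJ

Constant volume ⇒ W = 0, so Q = ΔU = nCᵥΔT with Cᵥ = 5R/2 = 20.79 J/(mol·K).
At constant V, T₂/T₁ = P₂/P₁ ⇒ ΔT = T₁(P₂/P₁ − 1) = 355·(25.9/112 − 1) = -272.9 K.
ΔU = (1.47)(20.79)(-272.9) = -8338 J.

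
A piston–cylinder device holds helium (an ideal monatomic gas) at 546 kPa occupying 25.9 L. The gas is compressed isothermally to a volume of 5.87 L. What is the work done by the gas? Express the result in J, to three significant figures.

Isothermal: W = nRT ln(V₂/V₁) = P₁V₁ ln(V₂/V₁).
P₁V₁ = (546 kPa)(25.9 L) = 14141 J.
W = 14141 × ln(5.87/25.9) = 14141 × -1.484
W_by_gas = -20991 J.

W ≈ -21000 J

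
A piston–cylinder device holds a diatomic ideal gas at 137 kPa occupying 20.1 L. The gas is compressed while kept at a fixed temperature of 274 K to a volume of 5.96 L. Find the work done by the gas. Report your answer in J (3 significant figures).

Isothermal: W = nRT ln(V₂/V₁) = P₁V₁ ln(V₂/V₁).
P₁V₁ = (137 kPa)(20.1 L) = 2754 J.
W = 2754 × ln(5.96/20.1) = 2754 × -1.216
W_by_gas = -3348 J.

W ≈ -3350 J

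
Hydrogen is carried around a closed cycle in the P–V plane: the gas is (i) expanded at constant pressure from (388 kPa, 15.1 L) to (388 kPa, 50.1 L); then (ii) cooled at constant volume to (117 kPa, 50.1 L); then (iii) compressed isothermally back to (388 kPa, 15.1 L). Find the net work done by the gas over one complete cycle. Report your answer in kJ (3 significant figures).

W_net ≈ 6.55 kJ

Leg (i): W = PΔV = (388)(50.1 − 15.1) = 13580 J.
Leg (ii): W = 0.
Leg (iii): W = PᵢVᵢ ln(V_f/Vᵢ) = (5862) ln(15.1/50.1) = -7030 J.
W_net = 13580 − 7030 = 6550 J.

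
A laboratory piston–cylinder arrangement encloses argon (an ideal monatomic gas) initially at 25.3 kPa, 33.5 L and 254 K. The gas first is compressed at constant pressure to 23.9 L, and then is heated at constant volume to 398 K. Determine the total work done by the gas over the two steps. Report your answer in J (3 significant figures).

W_total ≈ -243 J

Step 1 (isobaric): W = PΔV = (25.3 kPa)(23.9 − 33.5 L) = -242.9 J.
Step 2 (isochoric): W = 0 (constant volume).
W_total = -242.9 + 0 = -242.9 J.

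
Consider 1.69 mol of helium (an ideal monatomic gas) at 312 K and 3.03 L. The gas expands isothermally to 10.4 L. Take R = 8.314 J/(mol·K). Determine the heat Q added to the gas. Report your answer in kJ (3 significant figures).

Q ≈ 5.41 kJ

Isothermal ⇒ ΔU = 0, so Q = W = nRT ln(V₂/V₁).
Q = (1.69)(8.314)(312) ln(10.4/3.03) = 4384 × 1.233 = 5406 J.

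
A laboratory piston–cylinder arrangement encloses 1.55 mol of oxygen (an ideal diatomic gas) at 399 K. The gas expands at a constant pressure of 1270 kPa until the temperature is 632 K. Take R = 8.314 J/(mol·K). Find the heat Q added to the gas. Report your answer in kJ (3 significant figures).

Isobaric: W = nRΔT = (1.55)(8.314)(233) = 3003 J.
ΔU = nCᵥΔT with Cᵥ = 5R/2: ΔU = (1.55)(20.79)(233) = 7507 J.
Q = ΔU + W = 7507 + 3003 = 10509 J.

Q ≈ 10.5 kJ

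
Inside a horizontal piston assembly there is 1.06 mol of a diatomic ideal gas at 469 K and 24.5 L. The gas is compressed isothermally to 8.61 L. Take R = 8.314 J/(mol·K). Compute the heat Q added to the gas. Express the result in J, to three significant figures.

Q ≈ -4320 J

Isothermal ⇒ ΔU = 0, so Q = W = nRT ln(V₂/V₁).
Q = (1.06)(8.314)(469) ln(8.61/24.5) = 4133 × -1.046 = -4322 J.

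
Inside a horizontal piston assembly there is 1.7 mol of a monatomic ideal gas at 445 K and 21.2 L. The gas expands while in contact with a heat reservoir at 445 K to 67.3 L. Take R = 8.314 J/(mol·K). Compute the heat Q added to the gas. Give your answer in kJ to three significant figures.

Isothermal ⇒ ΔU = 0, so Q = W = nRT ln(V₂/V₁).
Q = (1.7)(8.314)(445) ln(67.3/21.2) = 6290 × 1.155 = 7265 J.

Q ≈ 7.27 kJ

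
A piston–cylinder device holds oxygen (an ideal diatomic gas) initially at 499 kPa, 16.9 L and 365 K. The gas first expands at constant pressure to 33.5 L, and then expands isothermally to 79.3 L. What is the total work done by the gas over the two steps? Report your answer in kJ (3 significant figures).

W_total ≈ 22.7 kJ

Step 1 (isobaric): W = PΔV = (499 kPa)(33.5 − 16.9 L) = 8283 J.
After step 1: P = 499 kPa, V = 33.5 L, T = 723.5 K.
Step 2 (isothermal): W = P₁V₁ ln(V₂/V₁) = (16716) ln(79.3/33.5) = 14404 J.
W_total = 8283 + 14404 = 22688 J.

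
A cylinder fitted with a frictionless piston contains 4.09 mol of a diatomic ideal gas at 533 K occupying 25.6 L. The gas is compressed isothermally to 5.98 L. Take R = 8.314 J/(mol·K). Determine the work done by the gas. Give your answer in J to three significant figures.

Isothermal: W = nRT ln(V₂/V₁).
W = (4.09)(8.314)(533) × ln(5.98/25.6)
  = 18124 × -1.454
W_by_gas = -26356 J.

W ≈ -26400 J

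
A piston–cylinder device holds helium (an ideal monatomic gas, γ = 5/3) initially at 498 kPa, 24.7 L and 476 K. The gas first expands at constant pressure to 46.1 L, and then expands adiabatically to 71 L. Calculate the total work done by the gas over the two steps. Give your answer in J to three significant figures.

W_total ≈ 19300 J

Step 1 (isobaric): W = PΔV = (498 kPa)(46.1 − 24.7 L) = 10657 J.
After step 1: P = 498 kPa, V = 46.1 L, T = 888.4 K.
Step 2 (adiabatic): W = (P₁V₁ − P₂V₂)/(γ−1) = (22958 − 17214)/0.667 = 8615 J.
W_total = 10657 + 8615 = 19272 J.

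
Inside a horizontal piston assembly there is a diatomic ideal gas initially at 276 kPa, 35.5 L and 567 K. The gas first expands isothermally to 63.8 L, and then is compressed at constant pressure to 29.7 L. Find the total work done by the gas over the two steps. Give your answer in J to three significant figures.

W_total ≈ 507 J

Step 1 (isothermal): W = P₁V₁ ln(V₂/V₁) = (9798) ln(63.8/35.5) = 5744 J.
After step 1: P = 153.6 kPa, V = 63.8 L, T = 567 K.
Step 2 (isobaric): W = PΔV = (153.6 kPa)(29.7 − 63.8 L) = -5237 J.
W_total = 5744 − 5237 = 506.9 J.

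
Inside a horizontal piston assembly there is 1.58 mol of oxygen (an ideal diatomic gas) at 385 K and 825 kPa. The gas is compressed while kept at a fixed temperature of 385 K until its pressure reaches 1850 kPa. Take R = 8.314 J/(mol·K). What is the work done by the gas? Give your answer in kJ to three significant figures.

Isothermal process: W = nRT ln(V₂/V₁) = nRT ln(P₁/P₂).
W = (1.58)(8.314)(385) × ln(825/1850)
  = 5057 × ln(0.4459) = 5057 × -0.8076
W_by_gas = -4084 J.

W ≈ -4.08 kJ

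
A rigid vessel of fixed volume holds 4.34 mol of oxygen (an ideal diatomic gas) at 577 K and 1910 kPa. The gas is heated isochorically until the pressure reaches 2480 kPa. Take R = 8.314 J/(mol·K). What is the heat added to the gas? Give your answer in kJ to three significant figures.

Q ≈ 15.5 kJ

Constant volume ⇒ W = 0, so Q = ΔU = nCᵥΔT with Cᵥ = 5R/2 = 20.79 J/(mol·K).
At constant V, T₂/T₁ = P₂/P₁ ⇒ ΔT = T₁(P₂/P₁ − 1) = 577·(2480/1910 − 1) = 172.2 K.
ΔU = (4.34)(20.79)(172.2) = 15533 J.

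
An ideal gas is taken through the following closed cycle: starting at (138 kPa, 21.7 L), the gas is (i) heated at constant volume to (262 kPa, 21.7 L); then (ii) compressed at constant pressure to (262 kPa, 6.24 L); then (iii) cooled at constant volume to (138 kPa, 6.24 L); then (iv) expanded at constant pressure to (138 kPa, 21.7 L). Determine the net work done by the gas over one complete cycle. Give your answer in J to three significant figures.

W_net ≈ -1920 J

Constant-volume legs do no work.
W(ii) = (262)(6.24 − 21.7) = -4051 J; W(iv) = (138)(21.7 − 6.24) = 2133 J.
W_net = -4051 + 2133 = -1917 J (the counter-clockwise enclosed area).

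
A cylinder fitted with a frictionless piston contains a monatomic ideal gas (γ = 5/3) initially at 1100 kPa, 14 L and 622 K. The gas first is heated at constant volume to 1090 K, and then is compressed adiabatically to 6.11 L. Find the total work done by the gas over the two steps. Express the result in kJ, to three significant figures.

Step 1 (isochoric): W = 0 (constant volume).
After step 1: P = 1928 kPa (V unchanged).
Step 2 (adiabatic): W = (P₁V₁ − P₂V₂)/(γ−1) = (26987 − 46905)/0.667 = -29876 J.
W_total = 0 − 29876 = -29876 J.

W_total ≈ -29.9 kJ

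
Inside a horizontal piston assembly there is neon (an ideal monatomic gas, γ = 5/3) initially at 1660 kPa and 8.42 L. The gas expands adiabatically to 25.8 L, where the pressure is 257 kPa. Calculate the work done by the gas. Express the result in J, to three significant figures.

W ≈ 11000 J

Adiabatic: W = (P₁V₁ − P₂V₂)/(γ − 1) with γ = 5/3.
P₁V₁ = 13977 J, P₂V₂ = 6631 J.
W = (13977 − 6631) / 0.6667 = 11020 J.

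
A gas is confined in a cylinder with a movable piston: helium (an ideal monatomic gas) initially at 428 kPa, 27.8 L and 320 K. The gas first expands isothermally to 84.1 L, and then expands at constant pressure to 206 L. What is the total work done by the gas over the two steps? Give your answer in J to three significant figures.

W_total ≈ 30400 J

Step 1 (isothermal): W = P₁V₁ ln(V₂/V₁) = (11898) ln(84.1/27.8) = 13171 J.
After step 1: P = 141.5 kPa, V = 84.1 L, T = 320 K.
Step 2 (isobaric): W = PΔV = (141.5 kPa)(206 − 84.1 L) = 17246 J.
W_total = 13171 + 17246 = 30417 J.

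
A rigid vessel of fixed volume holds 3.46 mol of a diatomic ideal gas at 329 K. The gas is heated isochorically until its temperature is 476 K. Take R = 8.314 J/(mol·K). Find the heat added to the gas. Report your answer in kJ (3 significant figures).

Constant volume ⇒ W = 0, so Q = ΔU = nCᵥΔT with Cᵥ = 5R/2 = 20.79 J/(mol·K).
ΔU = (3.46)(20.79)(476 − 329) = 10572 J.

Q ≈ 10.6 kJ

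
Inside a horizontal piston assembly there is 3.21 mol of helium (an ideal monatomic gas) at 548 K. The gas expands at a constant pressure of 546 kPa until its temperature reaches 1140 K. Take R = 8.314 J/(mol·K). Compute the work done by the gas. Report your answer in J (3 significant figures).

W ≈ 15800 J

Isobaric: W = P ΔV = nR ΔT.
W = (3.21)(8.314)(1140 − 548) = 15799 J.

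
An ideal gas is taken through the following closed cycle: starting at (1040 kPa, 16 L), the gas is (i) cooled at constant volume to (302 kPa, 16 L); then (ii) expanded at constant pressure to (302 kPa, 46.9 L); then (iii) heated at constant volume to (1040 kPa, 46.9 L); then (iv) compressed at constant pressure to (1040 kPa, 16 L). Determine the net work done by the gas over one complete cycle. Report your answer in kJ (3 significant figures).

W_net ≈ -22.8 kJ

Constant-volume legs do no work.
W(ii) = (302)(46.9 − 16) = 9332 J; W(iv) = (1040)(16 − 46.9) = -32136 J.
W_net = 9332 − 32136 = -22804 J (the counter-clockwise enclosed area).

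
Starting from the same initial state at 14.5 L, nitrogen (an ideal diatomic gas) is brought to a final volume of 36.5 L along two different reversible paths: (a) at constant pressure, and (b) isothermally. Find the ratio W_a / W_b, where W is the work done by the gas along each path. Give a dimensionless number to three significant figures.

Path (a) isobaric: W = P₁(V₂ − V₁) → W_a/(P₁V₁) = 1.517.
Path (b) isothermal: W = P₁V₁ ln(V₂/V₁) → W_b/(P₁V₁) = 0.9232.
W_a / W_b = 1.517 / 0.9232 = 1.644.

W_a / W_b ≈ 1.64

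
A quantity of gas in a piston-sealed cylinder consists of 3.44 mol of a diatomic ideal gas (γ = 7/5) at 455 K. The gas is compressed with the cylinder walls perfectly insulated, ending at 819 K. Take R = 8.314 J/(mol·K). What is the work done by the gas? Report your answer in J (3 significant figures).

W ≈ -26000 J

Adiabatic ⇒ Q = 0, so W_by = −ΔU = nCᵥ(T₁ − T₂).
Cᵥ = 5R/2 = 20.79 J/(mol·K).
W = (3.44)(20.79)(455 − 819) = -26026 J.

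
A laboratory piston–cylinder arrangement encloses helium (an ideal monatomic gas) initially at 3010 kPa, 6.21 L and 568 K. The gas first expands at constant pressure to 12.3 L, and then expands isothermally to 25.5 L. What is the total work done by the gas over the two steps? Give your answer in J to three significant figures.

Step 1 (isobaric): W = PΔV = (3010 kPa)(12.3 − 6.21 L) = 18331 J.
After step 1: P = 3010 kPa, V = 12.3 L, T = 1125 K.
Step 2 (isothermal): W = P₁V₁ ln(V₂/V₁) = (37023) ln(25.5/12.3) = 26993 J.
W_total = 18331 + 26993 = 45324 J.

W_total ≈ 45300 J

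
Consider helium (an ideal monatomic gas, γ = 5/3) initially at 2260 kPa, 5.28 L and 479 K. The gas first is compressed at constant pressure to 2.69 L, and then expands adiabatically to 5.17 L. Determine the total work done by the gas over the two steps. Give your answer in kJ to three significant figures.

Step 1 (isobaric): W = PΔV = (2260 kPa)(2.69 − 5.28 L) = -5853 J.
After step 1: P = 2260 kPa, V = 2.69 L, T = 244 K.
Step 2 (adiabatic): W = (P₁V₁ − P₂V₂)/(γ−1) = (6079 − 3933)/0.667 = 3220 J.
W_total = -5853 + 3220 = -2634 J.

W_total ≈ -2.63 kJ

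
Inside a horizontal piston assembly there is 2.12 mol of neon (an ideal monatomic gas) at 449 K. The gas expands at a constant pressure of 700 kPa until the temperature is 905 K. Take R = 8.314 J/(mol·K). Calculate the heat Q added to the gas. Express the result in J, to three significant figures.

Isobaric: W = nRΔT = (2.12)(8.314)(456) = 8037 J.
ΔU = nCᵥΔT with Cᵥ = 3R/2: ΔU = (2.12)(12.47)(456) = 12056 J.
Q = ΔU + W = 12056 + 8037 = 20093 J.

Q ≈ 20100 J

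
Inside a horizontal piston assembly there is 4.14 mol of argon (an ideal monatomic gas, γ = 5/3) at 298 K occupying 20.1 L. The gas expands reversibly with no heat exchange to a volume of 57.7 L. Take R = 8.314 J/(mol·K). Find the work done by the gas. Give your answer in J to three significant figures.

Adiabatic: TV^(γ−1) = const with γ = 5/3.
T₂ = T₁ (V₁/V₂)^(γ−1) = 298 × (20.1/57.7)^0.667 = 298 × 0.4951 = 147.5 K.
W_by = nCᵥ(T₁ − T₂) = (4.14)(12.47)(298 − 147.5) = 7768 J.

W ≈ 7770 J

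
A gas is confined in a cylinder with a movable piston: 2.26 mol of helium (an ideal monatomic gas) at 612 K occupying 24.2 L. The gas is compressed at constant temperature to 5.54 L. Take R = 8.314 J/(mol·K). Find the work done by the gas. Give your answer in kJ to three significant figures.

Isothermal: W = nRT ln(V₂/V₁).
W = (2.26)(8.314)(612) × ln(5.54/24.2)
  = 11499 × -1.474
W_by_gas = -16954 J.

W ≈ -17.0 kJ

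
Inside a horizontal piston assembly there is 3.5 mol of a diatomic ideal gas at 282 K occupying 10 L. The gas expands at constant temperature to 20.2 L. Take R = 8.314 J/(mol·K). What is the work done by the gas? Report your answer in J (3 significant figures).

W ≈ 5770 J

Isothermal: W = nRT ln(V₂/V₁).
W = (3.5)(8.314)(282) × ln(20.2/10)
  = 8206 × 0.7031
W_by_gas = 5770 J.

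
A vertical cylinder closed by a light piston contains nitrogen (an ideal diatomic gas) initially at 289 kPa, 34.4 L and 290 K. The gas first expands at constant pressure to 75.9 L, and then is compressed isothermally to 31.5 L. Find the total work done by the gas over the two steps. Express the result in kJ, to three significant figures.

W_total ≈ -7.30 kJ

Step 1 (isobaric): W = PΔV = (289 kPa)(75.9 − 34.4 L) = 11994 J.
After step 1: P = 289 kPa, V = 75.9 L, T = 639.9 K.
Step 2 (isothermal): W = P₁V₁ ln(V₂/V₁) = (21935) ln(31.5/75.9) = -19290 J.
W_total = 11994 − 19290 = -7297 J.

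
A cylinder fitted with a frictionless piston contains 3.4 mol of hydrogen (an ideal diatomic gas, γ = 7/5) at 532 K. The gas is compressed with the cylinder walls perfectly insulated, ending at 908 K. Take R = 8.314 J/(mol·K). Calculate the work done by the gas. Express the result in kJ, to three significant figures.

Adiabatic ⇒ Q = 0, so W_by = −ΔU = nCᵥ(T₁ − T₂).
Cᵥ = 5R/2 = 20.79 J/(mol·K).
W = (3.4)(20.79)(532 − 908) = -26572 J.

W ≈ -26.6 kJ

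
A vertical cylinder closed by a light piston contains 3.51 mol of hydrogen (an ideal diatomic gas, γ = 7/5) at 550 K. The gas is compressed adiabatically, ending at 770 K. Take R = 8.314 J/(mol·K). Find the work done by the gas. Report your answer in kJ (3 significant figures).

Adiabatic ⇒ Q = 0, so W_by = −ΔU = nCᵥ(T₁ − T₂).
Cᵥ = 5R/2 = 20.79 J/(mol·K).
W = (3.51)(20.79)(550 − 770) = -16050 J.

W ≈ -16.1 kJ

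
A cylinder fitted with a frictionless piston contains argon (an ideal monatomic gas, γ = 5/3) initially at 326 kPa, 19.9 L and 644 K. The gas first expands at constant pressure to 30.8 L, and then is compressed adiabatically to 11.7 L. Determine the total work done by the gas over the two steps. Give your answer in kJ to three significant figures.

Step 1 (isobaric): W = PΔV = (326 kPa)(30.8 − 19.9 L) = 3553 J.
After step 1: P = 326 kPa, V = 30.8 L, T = 996.7 K.
Step 2 (adiabatic): W = (P₁V₁ − P₂V₂)/(γ−1) = (10041 − 19143)/0.667 = -13653 J.
W_total = 3553 − 13653 = -10100 J.

W_total ≈ -10.1 kJ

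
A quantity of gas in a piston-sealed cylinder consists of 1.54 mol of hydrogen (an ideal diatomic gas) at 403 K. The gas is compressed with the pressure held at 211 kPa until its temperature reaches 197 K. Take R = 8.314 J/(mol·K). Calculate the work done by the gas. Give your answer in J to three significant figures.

W ≈ -2640 J

Isobaric: W = P ΔV = nR ΔT.
W = (1.54)(8.314)(197 − 403) = -2638 J.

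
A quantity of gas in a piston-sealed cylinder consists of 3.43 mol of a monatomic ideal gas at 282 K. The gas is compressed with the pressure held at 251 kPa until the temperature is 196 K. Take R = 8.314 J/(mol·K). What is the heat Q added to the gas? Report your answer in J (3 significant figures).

Isobaric: W = nRΔT = (3.43)(8.314)(-86) = -2452 J.
ΔU = nCᵥΔT with Cᵥ = 3R/2: ΔU = (3.43)(12.47)(-86) = -3679 J.
Q = ΔU + W = -3679 − 2452 = -6131 J.

Q ≈ -6130 J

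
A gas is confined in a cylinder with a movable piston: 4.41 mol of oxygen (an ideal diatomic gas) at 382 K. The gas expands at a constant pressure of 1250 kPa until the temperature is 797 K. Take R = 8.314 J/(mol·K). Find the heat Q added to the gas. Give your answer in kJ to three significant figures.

Isobaric: W = nRΔT = (4.41)(8.314)(415) = 15216 J.
ΔU = nCᵥΔT with Cᵥ = 5R/2: ΔU = (4.41)(20.79)(415) = 38040 J.
Q = ΔU + W = 38040 + 15216 = 53256 J.

Q ≈ 53.3 kJ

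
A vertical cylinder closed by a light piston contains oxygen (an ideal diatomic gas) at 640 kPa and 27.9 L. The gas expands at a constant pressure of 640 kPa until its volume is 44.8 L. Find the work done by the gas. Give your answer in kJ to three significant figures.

W ≈ 10.8 kJ

Isobaric: W = P ΔV.
W = (640 kPa)(44.8 − 27.9 L) = (640)(16.9) = 10816 J.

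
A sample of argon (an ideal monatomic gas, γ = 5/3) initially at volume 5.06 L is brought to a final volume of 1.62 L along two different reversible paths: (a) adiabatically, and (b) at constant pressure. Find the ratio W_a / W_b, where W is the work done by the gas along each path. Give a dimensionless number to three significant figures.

W_a / W_b ≈ 2.51

Path (a) adiabatic: W = P₁V₁(1 − (V₁/V₂)^(γ−1))/(γ−1) → W_a/(P₁V₁) = -1.705.
Path (b) isobaric: W = P₁(V₂ − V₁) → W_b/(P₁V₁) = -0.6798.
W_a / W_b = -1.705 / -0.6798 = 2.508.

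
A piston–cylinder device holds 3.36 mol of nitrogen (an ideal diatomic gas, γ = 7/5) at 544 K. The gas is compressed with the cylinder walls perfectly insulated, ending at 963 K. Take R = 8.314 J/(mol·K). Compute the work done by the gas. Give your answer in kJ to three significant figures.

Adiabatic ⇒ Q = 0, so W_by = −ΔU = nCᵥ(T₁ − T₂).
Cᵥ = 5R/2 = 20.79 J/(mol·K).
W = (3.36)(20.79)(544 − 963) = -29262 J.

W ≈ -29.3 kJ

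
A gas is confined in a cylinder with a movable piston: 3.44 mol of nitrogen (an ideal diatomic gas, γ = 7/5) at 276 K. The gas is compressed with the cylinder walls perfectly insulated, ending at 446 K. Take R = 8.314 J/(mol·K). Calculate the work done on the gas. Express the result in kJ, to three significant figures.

W ≈ 12.2 kJ

Adiabatic ⇒ Q = 0, so W_by = −ΔU = nCᵥ(T₁ − T₂).
Cᵥ = 5R/2 = 20.79 J/(mol·K).
W = (3.44)(20.79)(276 − 446) = -12155 J.
Work on gas = −W_by = 12155 J.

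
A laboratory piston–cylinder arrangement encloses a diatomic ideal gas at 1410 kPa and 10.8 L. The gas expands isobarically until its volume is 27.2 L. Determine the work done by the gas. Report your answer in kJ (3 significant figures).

Isobaric: W = P ΔV.
W = (1410 kPa)(27.2 − 10.8 L) = (1410)(16.4) = 23124 J.

W ≈ 23.1 kJ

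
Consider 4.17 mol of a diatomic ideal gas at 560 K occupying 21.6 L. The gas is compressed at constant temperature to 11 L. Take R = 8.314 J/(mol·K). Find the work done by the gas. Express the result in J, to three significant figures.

Isothermal: W = nRT ln(V₂/V₁).
W = (4.17)(8.314)(560) × ln(11/21.6)
  = 19415 × -0.6748
W_by_gas = -13101 J.

W ≈ -13100 J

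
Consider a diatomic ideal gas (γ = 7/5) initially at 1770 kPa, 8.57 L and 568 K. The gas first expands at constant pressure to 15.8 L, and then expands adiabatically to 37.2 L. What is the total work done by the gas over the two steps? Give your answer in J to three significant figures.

W_total ≈ 33100 J

Step 1 (isobaric): W = PΔV = (1770 kPa)(15.8 − 8.57 L) = 12797 J.
After step 1: P = 1770 kPa, V = 15.8 L, T = 1047 K.
Step 2 (adiabatic): W = (P₁V₁ − P₂V₂)/(γ−1) = (27966 − 19855)/0.4 = 20277 J.
W_total = 12797 + 20277 = 33074 J.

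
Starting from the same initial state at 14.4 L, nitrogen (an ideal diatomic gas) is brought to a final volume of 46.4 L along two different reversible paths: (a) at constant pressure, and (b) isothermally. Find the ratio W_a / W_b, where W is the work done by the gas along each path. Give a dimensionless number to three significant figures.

W_a / W_b ≈ 1.90

Path (a) isobaric: W = P₁(V₂ − V₁) → W_a/(P₁V₁) = 2.222.
Path (b) isothermal: W = P₁V₁ ln(V₂/V₁) → W_b/(P₁V₁) = 1.17.
W_a / W_b = 2.222 / 1.17 = 1.899.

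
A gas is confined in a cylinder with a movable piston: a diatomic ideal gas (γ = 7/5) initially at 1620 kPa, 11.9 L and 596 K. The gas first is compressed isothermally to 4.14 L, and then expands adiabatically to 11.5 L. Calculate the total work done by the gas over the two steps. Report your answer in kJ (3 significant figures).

Step 1 (isothermal): W = P₁V₁ ln(V₂/V₁) = (19278) ln(4.14/11.9) = -20355 J.
After step 1: P = 4657 kPa, V = 4.14 L, T = 596 K.
Step 2 (adiabatic): W = (P₁V₁ − P₂V₂)/(γ−1) = (19278 − 12811)/0.4 = 16168 J.
W_total = -20355 + 16168 = -4187 J.

W_total ≈ -4.19 kJ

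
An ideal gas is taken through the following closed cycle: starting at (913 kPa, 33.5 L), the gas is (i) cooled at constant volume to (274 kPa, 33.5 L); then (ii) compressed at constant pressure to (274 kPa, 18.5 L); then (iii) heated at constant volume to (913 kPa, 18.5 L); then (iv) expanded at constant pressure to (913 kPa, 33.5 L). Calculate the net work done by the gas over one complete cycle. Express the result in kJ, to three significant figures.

Constant-volume legs do no work.
W(ii) = (274)(18.5 − 33.5) = -4110 J; W(iv) = (913)(33.5 − 18.5) = 13695 J.
W_net = -4110 + 13695 = 9585 J (the clockwise enclosed area).

W_net ≈ 9.59 kJ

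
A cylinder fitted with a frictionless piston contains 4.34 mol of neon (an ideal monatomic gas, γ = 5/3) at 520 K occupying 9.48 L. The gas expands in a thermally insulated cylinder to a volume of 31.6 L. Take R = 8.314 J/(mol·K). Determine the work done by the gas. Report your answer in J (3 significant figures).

W ≈ 15500 J

Adiabatic: TV^(γ−1) = const with γ = 5/3.
T₂ = T₁ (V₁/V₂)^(γ−1) = 520 × (9.48/31.6)^0.667 = 520 × 0.4481 = 233 K.
W_by = nCᵥ(T₁ − T₂) = (4.34)(12.47)(520 − 233) = 15532 J.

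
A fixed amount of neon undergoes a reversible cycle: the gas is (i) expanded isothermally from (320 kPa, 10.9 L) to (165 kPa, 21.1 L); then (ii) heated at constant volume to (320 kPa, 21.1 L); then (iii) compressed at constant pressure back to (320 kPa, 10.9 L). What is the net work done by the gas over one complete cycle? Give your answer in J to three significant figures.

W_net ≈ -960 J

Leg (i): W = PᵢVᵢ ln(V_f/Vᵢ) = (3488) ln(21.1/10.9) = 2304 J.
Leg (ii): W = 0.
Leg (iii): W = PΔV = (320)(10.9 − 21.1) = -3264 J.
W_net = 2304 − 3264 = -960.1 J.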